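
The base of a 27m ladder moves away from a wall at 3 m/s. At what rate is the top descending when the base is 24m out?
24√17/17 ≈ 5.821 m/s

x² + y² = 27²
2x·dx/dt + 2y·dy/dt = 0
dy/dt = -x/y · dx/dt = -24/(3√17) · 3 = -24√17/17 m/s
The top is descending at 24√17/17 ≈ 5.821 m/s.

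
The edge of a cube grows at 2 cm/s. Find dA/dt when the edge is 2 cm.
48 cm²/s

A = 6s²
dA/dt = 12s · ds/dt = 12·2·2 = 48 cm²/s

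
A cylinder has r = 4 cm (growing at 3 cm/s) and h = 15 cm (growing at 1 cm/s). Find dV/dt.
376π cm³/s

V = πr²h
dV/dt = 2πrh·dr/dt + πr²·dh/dt
= 2π(4)(15)(3) + π(4)²(1)
= 376π cm³/s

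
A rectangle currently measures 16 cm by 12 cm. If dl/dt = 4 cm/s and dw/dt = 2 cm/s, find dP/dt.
12 cm/s

P = 2(l + w)
dP/dt = 2(dl/dt + dw/dt) = 2(4 + 2) = 12 cm/s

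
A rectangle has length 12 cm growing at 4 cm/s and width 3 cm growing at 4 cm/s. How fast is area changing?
60 cm²/s

A = lw
dA/dt = w·dl/dt + l·dw/dt = 3·4 + 12·4 = 60 cm²/s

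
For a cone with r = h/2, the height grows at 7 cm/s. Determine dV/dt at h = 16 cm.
448π cm³/s

V = (1/3)π(h/2)²h = πh³/12
dV/dt = πh²/4 · 7
At h = 16: dV/dt = 448π cm³/s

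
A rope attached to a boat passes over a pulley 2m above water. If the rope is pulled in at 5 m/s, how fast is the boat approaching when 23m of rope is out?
23√21/21 ≈ 5.019 m/s

rope² = x² + 2²
x = √(23² - 2²) = 5√21
dx/dt = (rope/x) · d(rope)/dt = (23/(5√21)) · (-5) = -23√21/21 m/s
The boat approaches at 23√21/21 ≈ 5.019 m/s.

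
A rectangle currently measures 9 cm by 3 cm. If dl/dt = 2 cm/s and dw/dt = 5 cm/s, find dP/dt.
14 cm/s

P = 2(l + w)
dP/dt = 2(dl/dt + dw/dt) = 2(2 + 5) = 14 cm/s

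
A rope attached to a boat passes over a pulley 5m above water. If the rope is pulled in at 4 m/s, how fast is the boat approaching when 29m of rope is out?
29√51/51 ≈ 4.061 m/s

rope² = x² + 5²
x = √(29² - 5²) = 4√51
dx/dt = (rope/x) · d(rope)/dt = (29/(4√51)) · (-4) = -29√51/51 m/s
The boat approaches at 29√51/51 ≈ 4.061 m/s.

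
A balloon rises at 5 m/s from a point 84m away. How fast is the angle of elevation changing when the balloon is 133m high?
0.016973 rad/s

tan(θ) = y/84
sec²(θ) · dθ/dt = (1/84) · dy/dt
dθ/dt = cos²(θ)/84 · 5 = 84/(84² + 133²) · 5
dθ/dt = 0.016973 rad/s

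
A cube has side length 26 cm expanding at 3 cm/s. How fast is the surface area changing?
936 cm²/s

A = 6s²
dA/dt = 12s · ds/dt = 12·26·3 = 936 cm²/s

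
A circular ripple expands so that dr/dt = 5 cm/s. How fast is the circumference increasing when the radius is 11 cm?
10π cm/s

C = 2πr
dC/dt = 2π · dr/dt = 2π · 5 = 10π cm/s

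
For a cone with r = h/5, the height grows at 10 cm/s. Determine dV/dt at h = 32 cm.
2048π/5 cm³/s

V = (1/3)π(h/5)²h = πh³/75
dV/dt = πh²/25 · 10
At h = 32: dV/dt = 2048π/5 cm³/s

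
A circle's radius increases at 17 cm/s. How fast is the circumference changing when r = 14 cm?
34π cm/s

C = 2πr
dC/dt = 2π · dr/dt = 2π · 17 = 34π cm/s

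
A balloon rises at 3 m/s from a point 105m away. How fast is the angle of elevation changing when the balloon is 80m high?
0.018077 rad/s

tan(θ) = y/105
sec²(θ) · dθ/dt = (1/105) · dy/dt
dθ/dt = cos²(θ)/105 · 3 = 105/(105² + 80²) · 3
dθ/dt = 0.018077 rad/s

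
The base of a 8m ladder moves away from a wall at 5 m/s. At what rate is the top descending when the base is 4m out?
5√3/3 ≈ 2.887 m/s

x² + y² = 8²
2x·dx/dt + 2y·dy/dt = 0
dy/dt = -x/y · dx/dt = -4/(4√3) · 5 = -5√3/3 m/s
The top is descending at 5√3/3 ≈ 2.887 m/s.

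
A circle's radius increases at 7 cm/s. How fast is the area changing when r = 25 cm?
350π cm²/s

A = πr²
dA/dt = 2πr · dr/dt = 2π(25)(7) = 350π cm²/s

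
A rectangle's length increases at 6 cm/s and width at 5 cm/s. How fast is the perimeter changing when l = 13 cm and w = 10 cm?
22 cm/s

P = 2(l + w)
dP/dt = 2(dl/dt + dw/dt) = 2(6 + 5) = 22 cm/s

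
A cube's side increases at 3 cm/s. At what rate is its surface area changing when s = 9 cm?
324 cm²/s

A = 6s²
dA/dt = 12s · ds/dt = 12·9·3 = 324 cm²/s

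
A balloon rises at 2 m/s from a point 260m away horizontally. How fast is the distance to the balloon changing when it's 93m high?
186√76249/76249 ≈ 0.6736 m/s

z² = 260² + y²
z = √(260² + 93²) = √76249
dz/dt = y/z · dy/dt = 93/√76249 · 2 = 186√76249/76249 ≈ 0.6736 m/s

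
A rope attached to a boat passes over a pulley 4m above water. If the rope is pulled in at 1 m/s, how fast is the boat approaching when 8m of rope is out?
2√3/3 ≈ 1.155 m/s

rope² = x² + 4²
x = √(8² - 4²) = 4√3
dx/dt = (rope/x) · d(rope)/dt = (8/(4√3)) · (-1) = -2√3/3 m/s
The boat approaches at 2√3/3 ≈ 1.155 m/s.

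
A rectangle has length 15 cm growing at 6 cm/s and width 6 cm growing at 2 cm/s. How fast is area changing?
66 cm²/s

A = lw
dA/dt = w·dl/dt + l·dw/dt = 6·6 + 15·2 = 66 cm²/s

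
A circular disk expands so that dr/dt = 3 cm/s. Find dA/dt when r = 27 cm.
162π cm²/s

A = πr²
dA/dt = 2πr · dr/dt = 2π(27)(3) = 162π cm²/s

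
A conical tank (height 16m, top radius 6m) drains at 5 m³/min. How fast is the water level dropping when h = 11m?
320/(1089π) ≈ 0.09353 m/min

r/h = 6/16, so r = (3/8)h
V = (1/3)πr²h = (1/3)π((3/8)h)²h = (3/64)πh³
dV/dh = (9/64)πh²
dh/dt = (dV/dt)/(dV/dh) = -5/((9/64)π·11²) = -320/(1089π) m/min
The level is dropping at 320/(1089π) ≈ 0.09353 m/min.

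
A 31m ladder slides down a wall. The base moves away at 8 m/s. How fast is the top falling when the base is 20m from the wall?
160√561/561 ≈ 6.755 m/s

x² + y² = 31²
2x·dx/dt + 2y·dy/dt = 0
dy/dt = -x/y · dx/dt = -20/√561 · 8 = -160√561/561 m/s
The top is descending at 160√561/561 ≈ 6.755 m/s.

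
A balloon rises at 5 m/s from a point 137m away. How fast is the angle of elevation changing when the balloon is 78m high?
0.027562 rad/s

tan(θ) = y/137
sec²(θ) · dθ/dt = (1/137) · dy/dt
dθ/dt = cos²(θ)/137 · 5 = 137/(137² + 78²) · 5
dθ/dt = 0.027562 rad/s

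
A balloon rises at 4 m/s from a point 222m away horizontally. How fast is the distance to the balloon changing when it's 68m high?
136√13477/13477 ≈ 1.172 m/s

z² = 222² + y²
z = √(222² + 68²) = 2√13477
dz/dt = y/z · dy/dt = 68/(2√13477) · 4 = 136√13477/13477 ≈ 1.172 m/s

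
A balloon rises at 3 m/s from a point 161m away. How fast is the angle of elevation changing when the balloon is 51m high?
0.016934 rad/s

tan(θ) = y/161
sec²(θ) · dθ/dt = (1/161) · dy/dt
dθ/dt = cos²(θ)/161 · 3 = 161/(161² + 51²) · 3
dθ/dt = 0.016934 rad/s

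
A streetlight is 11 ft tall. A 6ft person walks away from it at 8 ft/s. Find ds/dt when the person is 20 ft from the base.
48/5 ft/s

By similar triangles: 11/(x+s) = 6/s
Solving: s = 6x/5
ds/dt = 6/5 · dx/dt = 6/5 · 8 = 48/5 ft/s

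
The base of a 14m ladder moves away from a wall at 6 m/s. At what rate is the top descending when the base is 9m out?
54√115/115 ≈ 5.036 m/s

x² + y² = 14²
2x·dx/dt + 2y·dy/dt = 0
dy/dt = -x/y · dx/dt = -9/√115 · 6 = -54√115/115 m/s
The top is descending at 54√115/115 ≈ 5.036 m/s.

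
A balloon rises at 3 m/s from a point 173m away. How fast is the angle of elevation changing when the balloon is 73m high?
0.01472 rad/s

tan(θ) = y/173
sec²(θ) · dθ/dt = (1/173) · dy/dt
dθ/dt = cos²(θ)/173 · 3 = 173/(173² + 73²) · 3
dθ/dt = 0.01472 rad/s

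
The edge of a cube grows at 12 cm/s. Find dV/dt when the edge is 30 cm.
32400 cm³/s

V = s³
dV/dt = 3s² · ds/dt = 3·30²·12 = 32400 cm³/s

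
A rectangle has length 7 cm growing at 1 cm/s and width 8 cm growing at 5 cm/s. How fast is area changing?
43 cm²/s

A = lw
dA/dt = w·dl/dt + l·dw/dt = 8·1 + 7·5 = 43 cm²/s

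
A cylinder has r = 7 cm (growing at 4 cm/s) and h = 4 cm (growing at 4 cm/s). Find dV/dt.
420π cm³/s

V = πr²h
dV/dt = 2πrh·dr/dt + πr²·dh/dt
= 2π(7)(4)(4) + π(7)²(4)
= 420π cm³/s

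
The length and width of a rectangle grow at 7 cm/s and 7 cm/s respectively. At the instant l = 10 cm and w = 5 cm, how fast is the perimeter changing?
28 cm/s

P = 2(l + w)
dP/dt = 2(dl/dt + dw/dt) = 2(7 + 7) = 28 cm/s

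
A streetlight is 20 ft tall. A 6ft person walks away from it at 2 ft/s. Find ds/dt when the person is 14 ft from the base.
6/7 ft/s

By similar triangles: 20/(x+s) = 6/s
Solving: s = 6x/14
ds/dt = 6/14 · dx/dt = 3/7 · 2 = 6/7 ft/s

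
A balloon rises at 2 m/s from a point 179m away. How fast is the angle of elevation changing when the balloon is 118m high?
0.007789 rad/s

tan(θ) = y/179
sec²(θ) · dθ/dt = (1/179) · dy/dt
dθ/dt = cos²(θ)/179 · 2 = 179/(179² + 118²) · 2
dθ/dt = 0.007789 rad/s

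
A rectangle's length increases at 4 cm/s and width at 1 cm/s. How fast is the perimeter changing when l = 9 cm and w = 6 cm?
10 cm/s

P = 2(l + w)
dP/dt = 2(dl/dt + dw/dt) = 2(4 + 1) = 10 cm/s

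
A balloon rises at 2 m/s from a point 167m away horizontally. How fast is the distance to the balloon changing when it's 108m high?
216√39553/39553 ≈ 1.086 m/s

z² = 167² + y²
z = √(167² + 108²) = √39553
dz/dt = y/z · dy/dt = 108/√39553 · 2 = 216√39553/39553 ≈ 1.086 m/s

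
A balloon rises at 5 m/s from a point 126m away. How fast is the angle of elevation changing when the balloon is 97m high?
0.024916 rad/s

tan(θ) = y/126
sec²(θ) · dθ/dt = (1/126) · dy/dt
dθ/dt = cos²(θ)/126 · 5 = 126/(126² + 97²) · 5
dθ/dt = 0.024916 rad/s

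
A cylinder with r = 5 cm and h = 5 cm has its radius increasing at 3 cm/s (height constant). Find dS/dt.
90π cm²/s

S = 2πrh + 2πr² (lateral + bases)
dS/dt = (2πh + 4πr)·dr/dt = (2π·5 + 4π·5)·3
= 90π cm²/s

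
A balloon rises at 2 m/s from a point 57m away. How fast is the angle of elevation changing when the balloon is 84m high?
0.011063 rad/s

tan(θ) = y/57
sec²(θ) · dθ/dt = (1/57) · dy/dt
dθ/dt = cos²(θ)/57 · 2 = 57/(57² + 84²) · 2
dθ/dt = 0.011063 rad/s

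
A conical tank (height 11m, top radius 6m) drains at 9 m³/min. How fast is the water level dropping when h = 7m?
121/(196π) ≈ 0.1965 m/min

r/h = 6/11, so r = (6/11)h
V = (1/3)πr²h = (1/3)π((6/11)h)²h = (12/121)πh³
dV/dh = (36/121)πh²
dh/dt = (dV/dt)/(dV/dh) = -9/((36/121)π·7²) = -121/(196π) m/min
The level is dropping at 121/(196π) ≈ 0.1965 m/min.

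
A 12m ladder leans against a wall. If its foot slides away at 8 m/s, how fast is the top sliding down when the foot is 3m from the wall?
8√15/15 ≈ 2.066 m/s

x² + y² = 12²
2x·dx/dt + 2y·dy/dt = 0
dy/dt = -x/y · dx/dt = -3/(3√15) · 8 = -8√15/15 m/s
The top is descending at 8√15/15 ≈ 2.066 m/s.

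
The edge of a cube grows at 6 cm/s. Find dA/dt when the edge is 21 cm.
1512 cm²/s

A = 6s²
dA/dt = 12s · ds/dt = 12·21·6 = 1512 cm²/s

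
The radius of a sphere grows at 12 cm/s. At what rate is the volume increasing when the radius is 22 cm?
23232π cm³/s

V = (4/3)πr³
dV/dt = dV/dr · dr/dt = 4πr² · 12
At r = 22: dV/dt = 23232π cm³/s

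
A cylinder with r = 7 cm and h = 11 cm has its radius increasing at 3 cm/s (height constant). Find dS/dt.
150π cm²/s

S = 2πrh + 2πr² (lateral + bases)
dS/dt = (2πh + 4πr)·dr/dt = (2π·11 + 4π·7)·3
= 150π cm²/s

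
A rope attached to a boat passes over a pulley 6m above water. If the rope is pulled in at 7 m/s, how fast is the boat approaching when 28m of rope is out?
98√187/187 ≈ 7.166 m/s

rope² = x² + 6²
x = √(28² - 6²) = 2√187
dx/dt = (rope/x) · d(rope)/dt = (28/(2√187)) · (-7) = -98√187/187 m/s
The boat approaches at 98√187/187 ≈ 7.166 m/s.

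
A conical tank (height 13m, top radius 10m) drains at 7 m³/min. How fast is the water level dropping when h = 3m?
1183/(900π) ≈ 0.4184 m/min

r/h = 10/13, so r = (10/13)h
V = (1/3)πr²h = (1/3)π((10/13)h)²h = (100/507)πh³
dV/dh = (100/169)πh²
dh/dt = (dV/dt)/(dV/dh) = -7/((100/169)π·3²) = -1183/(900π) m/min
The level is dropping at 1183/(900π) ≈ 0.4184 m/min.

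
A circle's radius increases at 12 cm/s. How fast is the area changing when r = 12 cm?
288π cm²/s

A = πr²
dA/dt = 2πr · dr/dt = 2π(12)(12) = 288π cm²/s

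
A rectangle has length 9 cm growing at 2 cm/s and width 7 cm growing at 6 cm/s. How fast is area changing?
68 cm²/s

A = lw
dA/dt = w·dl/dt + l·dw/dt = 7·2 + 9·6 = 68 cm²/s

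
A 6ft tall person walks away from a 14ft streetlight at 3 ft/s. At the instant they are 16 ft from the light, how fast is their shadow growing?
9/4 ft/s

By similar triangles: 14/(x+s) = 6/s
Solving: s = 6x/8
ds/dt = 6/8 · dx/dt = 3/4 · 3 = 9/4 ft/s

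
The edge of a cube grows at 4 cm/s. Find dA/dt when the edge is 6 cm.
288 cm²/s

A = 6s²
dA/dt = 12s · ds/dt = 12·6·4 = 288 cm²/s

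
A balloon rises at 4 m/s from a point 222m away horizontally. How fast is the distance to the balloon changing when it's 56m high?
112√13105/13105 ≈ 0.9784 m/s

z² = 222² + y²
z = √(222² + 56²) = 2√13105
dz/dt = y/z · dy/dt = 56/(2√13105) · 4 = 112√13105/13105 ≈ 0.9784 m/s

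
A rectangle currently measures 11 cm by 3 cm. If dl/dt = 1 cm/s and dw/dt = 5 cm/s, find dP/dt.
12 cm/s

P = 2(l + w)
dP/dt = 2(dl/dt + dw/dt) = 2(1 + 5) = 12 cm/s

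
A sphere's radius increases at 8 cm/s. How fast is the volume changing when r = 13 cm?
5408π cm³/s

V = (4/3)πr³
dV/dt = dV/dr · dr/dt = 4πr² · 8
At r = 13: dV/dt = 5408π cm³/s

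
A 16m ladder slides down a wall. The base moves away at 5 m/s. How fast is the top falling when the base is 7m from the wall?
35√23/69 ≈ 2.433 m/s

x² + y² = 16²
2x·dx/dt + 2y·dy/dt = 0
dy/dt = -x/y · dx/dt = -7/(3√23) · 5 = -35√23/69 m/s
The top is descending at 35√23/69 ≈ 2.433 m/s.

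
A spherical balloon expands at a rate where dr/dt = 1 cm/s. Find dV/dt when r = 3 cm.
36π cm³/s

V = (4/3)πr³
dV/dt = dV/dr · dr/dt = 4πr² · 1
At r = 3: dV/dt = 36π cm³/s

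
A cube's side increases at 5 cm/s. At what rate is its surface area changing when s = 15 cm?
900 cm²/s

A = 6s²
dA/dt = 12s · ds/dt = 12·15·5 = 900 cm²/s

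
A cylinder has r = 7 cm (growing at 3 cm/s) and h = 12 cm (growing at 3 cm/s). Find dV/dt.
651π cm³/s

V = πr²h
dV/dt = 2πrh·dr/dt + πr²·dh/dt
= 2π(7)(12)(3) + π(7)²(3)
= 651π cm³/s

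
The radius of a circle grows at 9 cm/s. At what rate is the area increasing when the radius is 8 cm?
144π cm²/s

A = πr²
dA/dt = 2πr · dr/dt = 2π(8)(9) = 144π cm²/s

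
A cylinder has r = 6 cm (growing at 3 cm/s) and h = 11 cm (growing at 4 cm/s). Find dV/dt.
540π cm³/s

V = πr²h
dV/dt = 2πrh·dr/dt + πr²·dh/dt
= 2π(6)(11)(3) + π(6)²(4)
= 540π cm³/s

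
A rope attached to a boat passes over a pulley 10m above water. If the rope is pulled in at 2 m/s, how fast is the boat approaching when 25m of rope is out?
10√21/21 ≈ 2.182 m/s

rope² = x² + 10²
x = √(25² - 10²) = 5√21
dx/dt = (rope/x) · d(rope)/dt = (25/(5√21)) · (-2) = -10√21/21 m/s
The boat approaches at 10√21/21 ≈ 2.182 m/s.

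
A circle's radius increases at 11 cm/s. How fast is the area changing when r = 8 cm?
176π cm²/s

A = πr²
dA/dt = 2πr · dr/dt = 2π(8)(11) = 176π cm²/s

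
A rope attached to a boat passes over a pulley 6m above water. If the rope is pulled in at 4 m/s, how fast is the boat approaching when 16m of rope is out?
32√55/55 ≈ 4.315 m/s

rope² = x² + 6²
x = √(16² - 6²) = 2√55
dx/dt = (rope/x) · d(rope)/dt = (16/(2√55)) · (-4) = -32√55/55 m/s
The boat approaches at 32√55/55 ≈ 4.315 m/s.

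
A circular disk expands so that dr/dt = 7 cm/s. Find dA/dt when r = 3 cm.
42π cm²/s

A = πr²
dA/dt = 2πr · dr/dt = 2π(3)(7) = 42π cm²/s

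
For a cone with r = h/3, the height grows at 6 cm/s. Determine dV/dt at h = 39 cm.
1014π cm³/s

V = (1/3)π(h/3)²h = πh³/27
dV/dt = πh²/9 · 6
At h = 39: dV/dt = 1014π cm³/s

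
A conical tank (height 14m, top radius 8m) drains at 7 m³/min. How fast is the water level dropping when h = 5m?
343/(400π) ≈ 0.273 m/min

r/h = 8/14, so r = (4/7)h
V = (1/3)πr²h = (1/3)π((4/7)h)²h = (16/147)πh³
dV/dh = (16/49)πh²
dh/dt = (dV/dt)/(dV/dh) = -7/((16/49)π·5²) = -343/(400π) m/min
The level is dropping at 343/(400π) ≈ 0.273 m/min.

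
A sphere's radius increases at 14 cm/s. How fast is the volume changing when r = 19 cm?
20216π cm³/s

V = (4/3)πr³
dV/dt = dV/dr · dr/dt = 4πr² · 14
At r = 19: dV/dt = 20216π cm³/s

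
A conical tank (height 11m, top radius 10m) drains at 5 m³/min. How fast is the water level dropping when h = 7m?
121/(980π) ≈ 0.0393 m/min

r/h = 10/11, so r = (10/11)h
V = (1/3)πr²h = (1/3)π((10/11)h)²h = (100/363)πh³
dV/dh = (100/121)πh²
dh/dt = (dV/dt)/(dV/dh) = -5/((100/121)π·7²) = -121/(980π) m/min
The level is dropping at 121/(980π) ≈ 0.0393 m/min.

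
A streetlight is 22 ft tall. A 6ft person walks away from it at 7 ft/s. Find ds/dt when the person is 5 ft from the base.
21/8 ft/s

By similar triangles: 22/(x+s) = 6/s
Solving: s = 6x/16
ds/dt = 6/16 · dx/dt = 3/8 · 7 = 21/8 ft/s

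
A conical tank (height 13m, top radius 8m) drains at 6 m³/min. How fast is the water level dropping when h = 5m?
507/(800π) ≈ 0.2017 m/min

r/h = 8/13, so r = (8/13)h
V = (1/3)πr²h = (1/3)π((8/13)h)²h = (64/507)πh³
dV/dh = (64/169)πh²
dh/dt = (dV/dt)/(dV/dh) = -6/((64/169)π·5²) = -507/(800π) m/min
The level is dropping at 507/(800π) ≈ 0.2017 m/min.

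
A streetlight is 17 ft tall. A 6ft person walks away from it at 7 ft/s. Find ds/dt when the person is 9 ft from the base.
42/11 ft/s

By similar triangles: 17/(x+s) = 6/s
Solving: s = 6x/11
ds/dt = 6/11 · dx/dt = 6/11 · 7 = 42/11 ft/s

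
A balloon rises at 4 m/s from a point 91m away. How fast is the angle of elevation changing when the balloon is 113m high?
0.017292 rad/s

tan(θ) = y/91
sec²(θ) · dθ/dt = (1/91) · dy/dt
dθ/dt = cos²(θ)/91 · 4 = 91/(91² + 113²) · 4
dθ/dt = 0.017292 rad/s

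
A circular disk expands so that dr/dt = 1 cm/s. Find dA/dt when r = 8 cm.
16π cm²/s

A = πr²
dA/dt = 2πr · dr/dt = 2π(8)(1) = 16π cm²/s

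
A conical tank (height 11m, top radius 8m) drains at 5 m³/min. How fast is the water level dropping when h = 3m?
605/(576π) ≈ 0.3343 m/min

r/h = 8/11, so r = (8/11)h
V = (1/3)πr²h = (1/3)π((8/11)h)²h = (64/363)πh³
dV/dh = (64/121)πh²
dh/dt = (dV/dt)/(dV/dh) = -5/((64/121)π·3²) = -605/(576π) m/min
The level is dropping at 605/(576π) ≈ 0.3343 m/min.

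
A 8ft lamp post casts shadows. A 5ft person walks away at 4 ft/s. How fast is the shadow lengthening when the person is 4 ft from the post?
20/3 ft/s

By similar triangles: 8/(x+s) = 5/s
Solving: s = 5x/3
ds/dt = 5/3 · dx/dt = 5/3 · 4 = 20/3 ft/s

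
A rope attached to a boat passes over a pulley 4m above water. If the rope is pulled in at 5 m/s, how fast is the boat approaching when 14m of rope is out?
7√5/3 ≈ 5.217 m/s

rope² = x² + 4²
x = √(14² - 4²) = 6√5
dx/dt = (rope/x) · d(rope)/dt = (14/(6√5)) · (-5) = -7√5/3 m/s
The boat approaches at 7√5/3 ≈ 5.217 m/s.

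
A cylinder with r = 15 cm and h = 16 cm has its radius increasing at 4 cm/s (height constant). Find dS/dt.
368π cm²/s

S = 2πrh + 2πr² (lateral + bases)
dS/dt = (2πh + 4πr)·dr/dt = (2π·16 + 4π·15)·4
= 368π cm²/s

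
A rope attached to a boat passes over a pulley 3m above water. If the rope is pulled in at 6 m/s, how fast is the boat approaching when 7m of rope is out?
21√10/10 ≈ 6.641 m/s

rope² = x² + 3²
x = √(7² - 3²) = 2√10
dx/dt = (rope/x) · d(rope)/dt = (7/(2√10)) · (-6) = -21√10/10 m/s
The boat approaches at 21√10/10 ≈ 6.641 m/s.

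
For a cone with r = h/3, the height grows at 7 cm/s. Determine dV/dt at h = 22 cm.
3388π/9 cm³/s

V = (1/3)π(h/3)²h = πh³/27
dV/dt = πh²/9 · 7
At h = 22: dV/dt = 3388π/9 cm³/s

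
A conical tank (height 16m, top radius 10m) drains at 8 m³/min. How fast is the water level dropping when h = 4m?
32/(25π) ≈ 0.4074 m/min

r/h = 10/16, so r = (5/8)h
V = (1/3)πr²h = (1/3)π((5/8)h)²h = (25/192)πh³
dV/dh = (25/64)πh²
dh/dt = (dV/dt)/(dV/dh) = -8/((25/64)π·4²) = -32/(25π) m/min
The level is dropping at 32/(25π) ≈ 0.4074 m/min.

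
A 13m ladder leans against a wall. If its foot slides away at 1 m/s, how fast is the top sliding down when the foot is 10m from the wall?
10√69/69 ≈ 1.204 m/s

x² + y² = 13²
2x·dx/dt + 2y·dy/dt = 0
dy/dt = -x/y · dx/dt = -10/√69 · 1 = -10√69/69 m/s
The top is descending at 10√69/69 ≈ 1.204 m/s.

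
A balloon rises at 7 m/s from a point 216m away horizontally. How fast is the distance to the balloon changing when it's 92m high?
161√3445/3445 ≈ 2.743 m/s

z² = 216² + y²
z = √(216² + 92²) = 4√3445
dz/dt = y/z · dy/dt = 92/(4√3445) · 7 = 161√3445/3445 ≈ 2.743 m/s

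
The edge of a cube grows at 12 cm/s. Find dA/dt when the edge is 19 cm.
2736 cm²/s

A = 6s²
dA/dt = 12s · ds/dt = 12·19·12 = 2736 cm²/s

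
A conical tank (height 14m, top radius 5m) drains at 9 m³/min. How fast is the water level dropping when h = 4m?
441/(100π) ≈ 1.404 m/min

r/h = 5/14, so r = (5/14)h
V = (1/3)πr²h = (1/3)π((5/14)h)²h = (25/588)πh³
dV/dh = (25/196)πh²
dh/dt = (dV/dt)/(dV/dh) = -9/((25/196)π·4²) = -441/(100π) m/min
The level is dropping at 441/(100π) ≈ 1.404 m/min.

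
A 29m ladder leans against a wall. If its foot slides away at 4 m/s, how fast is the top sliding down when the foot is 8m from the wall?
32√777/777 ≈ 1.148 m/s

x² + y² = 29²
2x·dx/dt + 2y·dy/dt = 0
dy/dt = -x/y · dx/dt = -8/√777 · 4 = -32√777/777 m/s
The top is descending at 32√777/777 ≈ 1.148 m/s.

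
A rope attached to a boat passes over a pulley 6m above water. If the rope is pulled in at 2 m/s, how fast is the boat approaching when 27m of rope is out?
18√77/77 ≈ 2.051 m/s

rope² = x² + 6²
x = √(27² - 6²) = 3√77
dx/dt = (rope/x) · d(rope)/dt = (27/(3√77)) · (-2) = -18√77/77 m/s
The boat approaches at 18√77/77 ≈ 2.051 m/s.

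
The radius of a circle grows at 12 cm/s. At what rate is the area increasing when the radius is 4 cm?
96π cm²/s

A = πr²
dA/dt = 2πr · dr/dt = 2π(4)(12) = 96π cm²/s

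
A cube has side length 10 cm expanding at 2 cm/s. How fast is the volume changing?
600 cm³/s

V = s³
dV/dt = 3s² · ds/dt = 3·10²·2 = 600 cm³/s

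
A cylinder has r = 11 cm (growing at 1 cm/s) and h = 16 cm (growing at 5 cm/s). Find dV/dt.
957π cm³/s

V = πr²h
dV/dt = 2πrh·dr/dt + πr²·dh/dt
= 2π(11)(16)(1) + π(11)²(5)
= 957π cm³/s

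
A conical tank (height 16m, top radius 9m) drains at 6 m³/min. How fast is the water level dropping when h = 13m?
512/(4563π) ≈ 0.03572 m/min

r/h = 9/16, so r = (9/16)h
V = (1/3)πr²h = (1/3)π((9/16)h)²h = (27/256)πh³
dV/dh = (81/256)πh²
dh/dt = (dV/dt)/(dV/dh) = -6/((81/256)π·13²) = -512/(4563π) m/min
The level is dropping at 512/(4563π) ≈ 0.03572 m/min.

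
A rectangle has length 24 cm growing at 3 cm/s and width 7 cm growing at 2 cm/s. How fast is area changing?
69 cm²/s

A = lw
dA/dt = w·dl/dt + l·dw/dt = 7·3 + 24·2 = 69 cm²/s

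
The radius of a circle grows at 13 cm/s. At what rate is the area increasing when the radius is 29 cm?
754π cm²/s

A = πr²
dA/dt = 2πr · dr/dt = 2π(29)(13) = 754π cm²/s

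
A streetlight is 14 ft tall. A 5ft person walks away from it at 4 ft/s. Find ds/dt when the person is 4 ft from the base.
20/9 ft/s

By similar triangles: 14/(x+s) = 5/s
Solving: s = 5x/9
ds/dt = 5/9 · dx/dt = 5/9 · 4 = 20/9 ft/s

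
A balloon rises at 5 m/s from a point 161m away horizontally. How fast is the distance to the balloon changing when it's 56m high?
40√593/593 ≈ 1.643 m/s

z² = 161² + y²
z = √(161² + 56²) = 7√593
dz/dt = y/z · dy/dt = 56/(7√593) · 5 = 40√593/593 ≈ 1.643 m/s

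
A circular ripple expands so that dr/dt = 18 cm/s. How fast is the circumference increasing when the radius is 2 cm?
36π cm/s

C = 2πr
dC/dt = 2π · dr/dt = 2π · 18 = 36π cm/s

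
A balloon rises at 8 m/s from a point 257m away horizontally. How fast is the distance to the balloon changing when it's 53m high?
212√68858/34429 ≈ 1.616 m/s

z² = 257² + y²
z = √(257² + 53²) = √68858
dz/dt = y/z · dy/dt = 53/√68858 · 8 = 212√68858/34429 ≈ 1.616 m/s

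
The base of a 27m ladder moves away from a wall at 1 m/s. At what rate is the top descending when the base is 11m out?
11√38/152 ≈ 0.4461 m/s

x² + y² = 27²
2x·dx/dt + 2y·dy/dt = 0
dy/dt = -x/y · dx/dt = -11/(4√38) · 1 = -11√38/152 m/s
The top is descending at 11√38/152 ≈ 0.4461 m/s.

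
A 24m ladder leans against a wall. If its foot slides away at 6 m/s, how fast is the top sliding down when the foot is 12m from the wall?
2√3 ≈ 3.464 m/s

x² + y² = 24²
2x·dx/dt + 2y·dy/dt = 0
dy/dt = -x/y · dx/dt = -12/(12√3) · 6 = -2√3 m/s
The top is descending at 2√3 ≈ 3.464 m/s.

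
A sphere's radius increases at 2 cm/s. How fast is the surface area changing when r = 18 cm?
288π cm²/s

S = 4πr²
dS/dt = dS/dr · dr/dt = 8πr · 2
At r = 18: dS/dt = 288π cm²/s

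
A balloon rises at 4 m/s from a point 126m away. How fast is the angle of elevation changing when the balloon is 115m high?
0.017319 rad/s

tan(θ) = y/126
sec²(θ) · dθ/dt = (1/126) · dy/dt
dθ/dt = cos²(θ)/126 · 4 = 126/(126² + 115²) · 4
dθ/dt = 0.017319 rad/s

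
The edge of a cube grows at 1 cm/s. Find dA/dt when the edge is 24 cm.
288 cm²/s

A = 6s²
dA/dt = 12s · ds/dt = 12·24·1 = 288 cm²/s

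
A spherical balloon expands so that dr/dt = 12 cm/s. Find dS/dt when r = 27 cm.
2592π cm²/s

S = 4πr²
dS/dt = dS/dr · dr/dt = 8πr · 12
At r = 27: dS/dt = 2592π cm²/s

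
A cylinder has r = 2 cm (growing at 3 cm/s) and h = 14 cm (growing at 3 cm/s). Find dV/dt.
180π cm³/s

V = πr²h
dV/dt = 2πrh·dr/dt + πr²·dh/dt
= 2π(2)(14)(3) + π(2)²(3)
= 180π cm³/s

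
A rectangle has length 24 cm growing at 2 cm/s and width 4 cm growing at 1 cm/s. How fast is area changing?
32 cm²/s

A = lw
dA/dt = w·dl/dt + l·dw/dt = 4·2 + 24·1 = 32 cm²/s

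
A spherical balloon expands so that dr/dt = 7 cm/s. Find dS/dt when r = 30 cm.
1680π cm²/s

S = 4πr²
dS/dt = dS/dr · dr/dt = 8πr · 7
At r = 30: dS/dt = 1680π cm²/s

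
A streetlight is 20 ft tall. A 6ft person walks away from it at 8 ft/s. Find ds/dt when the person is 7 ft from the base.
24/7 ft/s

By similar triangles: 20/(x+s) = 6/s
Solving: s = 6x/14
ds/dt = 6/14 · dx/dt = 3/7 · 8 = 24/7 ft/s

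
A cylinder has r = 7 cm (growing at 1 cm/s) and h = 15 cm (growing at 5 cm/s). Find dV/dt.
455π cm³/s

V = πr²h
dV/dt = 2πrh·dr/dt + πr²·dh/dt
= 2π(7)(15)(1) + π(7)²(5)
= 455π cm³/s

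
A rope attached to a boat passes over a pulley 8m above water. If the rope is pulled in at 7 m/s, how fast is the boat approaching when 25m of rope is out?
175√561/561 ≈ 7.389 m/s

rope² = x² + 8²
x = √(25² - 8²) = √561
dx/dt = (rope/x) · d(rope)/dt = (25/√561) · (-7) = -175√561/561 m/s
The boat approaches at 175√561/561 ≈ 7.389 m/s.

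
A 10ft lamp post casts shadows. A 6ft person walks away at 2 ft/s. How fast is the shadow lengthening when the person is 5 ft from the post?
3 ft/s

By similar triangles: 10/(x+s) = 6/s
Solving: s = 6x/4
ds/dt = 6/4 · dx/dt = 3/2 · 2 = 3 ft/s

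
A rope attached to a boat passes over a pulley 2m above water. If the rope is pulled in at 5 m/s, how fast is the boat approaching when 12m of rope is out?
6√35/7 ≈ 5.071 m/s

rope² = x² + 2²
x = √(12² - 2²) = 2√35
dx/dt = (rope/x) · d(rope)/dt = (12/(2√35)) · (-5) = -6√35/7 m/s
The boat approaches at 6√35/7 ≈ 5.071 m/s.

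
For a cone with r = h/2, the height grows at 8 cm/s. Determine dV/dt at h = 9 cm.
162π cm³/s

V = (1/3)π(h/2)²h = πh³/12
dV/dt = πh²/4 · 8
At h = 9: dV/dt = 162π cm³/s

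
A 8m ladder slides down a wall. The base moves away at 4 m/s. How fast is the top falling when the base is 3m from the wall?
12√55/55 ≈ 1.618 m/s

x² + y² = 8²
2x·dx/dt + 2y·dy/dt = 0
dy/dt = -x/y · dx/dt = -3/√55 · 4 = -12√55/55 m/s
The top is descending at 12√55/55 ≈ 1.618 m/s.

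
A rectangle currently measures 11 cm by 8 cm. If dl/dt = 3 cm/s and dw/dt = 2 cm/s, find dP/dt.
10 cm/s

P = 2(l + w)
dP/dt = 2(dl/dt + dw/dt) = 2(3 + 2) = 10 cm/s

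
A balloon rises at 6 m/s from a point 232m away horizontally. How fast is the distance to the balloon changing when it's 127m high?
762√69953/69953 ≈ 2.881 m/s

z² = 232² + y²
z = √(232² + 127²) = √69953
dz/dt = y/z · dy/dt = 127/√69953 · 6 = 762√69953/69953 ≈ 2.881 m/s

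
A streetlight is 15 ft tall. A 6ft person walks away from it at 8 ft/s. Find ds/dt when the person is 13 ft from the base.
16/3 ft/s

By similar triangles: 15/(x+s) = 6/s
Solving: s = 6x/9
ds/dt = 6/9 · dx/dt = 2/3 · 8 = 16/3 ft/s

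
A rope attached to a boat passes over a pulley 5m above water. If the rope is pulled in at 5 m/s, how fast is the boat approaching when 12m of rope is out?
60√119/119 ≈ 5.5 m/s

rope² = x² + 5²
x = √(12² - 5²) = √119
dx/dt = (rope/x) · d(rope)/dt = (12/√119) · (-5) = -60√119/119 m/s
The boat approaches at 60√119/119 ≈ 5.5 m/s.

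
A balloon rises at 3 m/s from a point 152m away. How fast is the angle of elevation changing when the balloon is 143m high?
0.01047 rad/s

tan(θ) = y/152
sec²(θ) · dθ/dt = (1/152) · dy/dt
dθ/dt = cos²(θ)/152 · 3 = 152/(152² + 143²) · 3
dθ/dt = 0.01047 rad/s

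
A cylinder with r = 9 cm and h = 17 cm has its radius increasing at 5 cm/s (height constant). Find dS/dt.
350π cm²/s

S = 2πrh + 2πr² (lateral + bases)
dS/dt = (2πh + 4πr)·dr/dt = (2π·17 + 4π·9)·5
= 350π cm²/s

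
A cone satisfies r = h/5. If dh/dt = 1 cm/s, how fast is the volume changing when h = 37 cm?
1369π/25 cm³/s

V = (1/3)π(h/5)²h = πh³/75
dV/dt = πh²/25 · 1
At h = 37: dV/dt = 1369π/25 cm³/s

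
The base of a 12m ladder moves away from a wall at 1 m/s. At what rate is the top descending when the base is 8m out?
2√5/5 ≈ 0.8944 m/s

x² + y² = 12²
2x·dx/dt + 2y·dy/dt = 0
dy/dt = -x/y · dx/dt = -8/(4√5) · 1 = -2√5/5 m/s
The top is descending at 2√5/5 ≈ 0.8944 m/s.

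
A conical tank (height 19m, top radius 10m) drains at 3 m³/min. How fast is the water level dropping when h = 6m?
361/(1200π) ≈ 0.09576 m/min

r/h = 10/19, so r = (10/19)h
V = (1/3)πr²h = (1/3)π((10/19)h)²h = (100/1083)πh³
dV/dh = (100/361)πh²
dh/dt = (dV/dt)/(dV/dh) = -3/((100/361)π·6²) = -361/(1200π) m/min
The level is dropping at 361/(1200π) ≈ 0.09576 m/min.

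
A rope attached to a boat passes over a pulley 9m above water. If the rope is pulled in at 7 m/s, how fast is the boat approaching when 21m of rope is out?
49√10/20 ≈ 7.748 m/s

rope² = x² + 9²
x = √(21² - 9²) = 6√10
dx/dt = (rope/x) · d(rope)/dt = (21/(6√10)) · (-7) = -49√10/20 m/s
The boat approaches at 49√10/20 ≈ 7.748 m/s.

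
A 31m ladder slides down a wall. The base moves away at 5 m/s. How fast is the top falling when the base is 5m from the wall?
25√26/156 ≈ 0.8172 m/s

x² + y² = 31²
2x·dx/dt + 2y·dy/dt = 0
dy/dt = -x/y · dx/dt = -5/(6√26) · 5 = -25√26/156 m/s
The top is descending at 25√26/156 ≈ 0.8172 m/s.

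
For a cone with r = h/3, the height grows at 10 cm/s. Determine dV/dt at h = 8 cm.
640π/9 cm³/s

V = (1/3)π(h/3)²h = πh³/27
dV/dt = πh²/9 · 10
At h = 8: dV/dt = 640π/9 cm³/s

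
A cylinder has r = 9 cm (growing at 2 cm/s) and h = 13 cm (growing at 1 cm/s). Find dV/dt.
549π cm³/s

V = πr²h
dV/dt = 2πrh·dr/dt + πr²·dh/dt
= 2π(9)(13)(2) + π(9)²(1)
= 549π cm³/s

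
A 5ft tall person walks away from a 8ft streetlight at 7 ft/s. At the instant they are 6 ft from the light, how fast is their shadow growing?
35/3 ft/s

By similar triangles: 8/(x+s) = 5/s
Solving: s = 5x/3
ds/dt = 5/3 · dx/dt = 5/3 · 7 = 35/3 ft/s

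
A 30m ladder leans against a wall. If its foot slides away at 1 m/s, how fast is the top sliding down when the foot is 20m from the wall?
2√5/5 ≈ 0.8944 m/s

x² + y² = 30²
2x·dx/dt + 2y·dy/dt = 0
dy/dt = -x/y · dx/dt = -20/(10√5) · 1 = -2√5/5 m/s
The top is descending at 2√5/5 ≈ 0.8944 m/s.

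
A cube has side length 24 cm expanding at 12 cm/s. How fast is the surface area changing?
3456 cm²/s

A = 6s²
dA/dt = 12s · ds/dt = 12·24·12 = 3456 cm²/s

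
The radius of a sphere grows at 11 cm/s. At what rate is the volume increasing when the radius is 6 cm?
1584π cm³/s

V = (4/3)πr³
dV/dt = dV/dr · dr/dt = 4πr² · 11
At r = 6: dV/dt = 1584π cm³/s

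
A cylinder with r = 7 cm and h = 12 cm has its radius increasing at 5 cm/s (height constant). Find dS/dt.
260π cm²/s

S = 2πrh + 2πr² (lateral + bases)
dS/dt = (2πh + 4πr)·dr/dt = (2π·12 + 4π·7)·5
= 260π cm²/s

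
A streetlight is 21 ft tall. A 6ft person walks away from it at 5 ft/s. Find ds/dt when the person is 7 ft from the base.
2 ft/s

By similar triangles: 21/(x+s) = 6/s
Solving: s = 6x/15
ds/dt = 6/15 · dx/dt = 2/5 · 5 = 2 ft/s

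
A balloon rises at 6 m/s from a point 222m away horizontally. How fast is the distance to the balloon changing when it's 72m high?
72√1513/1513 ≈ 1.851 m/s

z² = 222² + y²
z = √(222² + 72²) = 6√1513
dz/dt = y/z · dy/dt = 72/(6√1513) · 6 = 72√1513/1513 ≈ 1.851 m/s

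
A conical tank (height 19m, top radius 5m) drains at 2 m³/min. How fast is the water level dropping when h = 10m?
361/(1250π) ≈ 0.09193 m/min

r/h = 5/19, so r = (5/19)h
V = (1/3)πr²h = (1/3)π((5/19)h)²h = (25/1083)πh³
dV/dh = (25/361)πh²
dh/dt = (dV/dt)/(dV/dh) = -2/((25/361)π·10²) = -361/(1250π) m/min
The level is dropping at 361/(1250π) ≈ 0.09193 m/min.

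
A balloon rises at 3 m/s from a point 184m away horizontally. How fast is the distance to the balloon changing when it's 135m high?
405√52081/52081 ≈ 1.775 m/s

z² = 184² + y²
z = √(184² + 135²) = √52081
dz/dt = y/z · dy/dt = 135/√52081 · 3 = 405√52081/52081 ≈ 1.775 m/s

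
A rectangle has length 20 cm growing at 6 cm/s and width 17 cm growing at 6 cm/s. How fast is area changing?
222 cm²/s

A = lw
dA/dt = w·dl/dt + l·dw/dt = 17·6 + 20·6 = 222 cm²/s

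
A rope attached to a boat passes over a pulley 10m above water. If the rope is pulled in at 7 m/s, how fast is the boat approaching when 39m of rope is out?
39√29/29 ≈ 7.242 m/s

rope² = x² + 10²
x = √(39² - 10²) = 7√29
dx/dt = (rope/x) · d(rope)/dt = (39/(7√29)) · (-7) = -39√29/29 m/s
The boat approaches at 39√29/29 ≈ 7.242 m/s.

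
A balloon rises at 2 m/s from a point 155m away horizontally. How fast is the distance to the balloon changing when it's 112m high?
224√36569/36569 ≈ 1.171 m/s

z² = 155² + y²
z = √(155² + 112²) = √36569
dz/dt = y/z · dy/dt = 112/√36569 · 2 = 224√36569/36569 ≈ 1.171 m/s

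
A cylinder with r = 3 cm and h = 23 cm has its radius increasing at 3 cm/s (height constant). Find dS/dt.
174π cm²/s

S = 2πrh + 2πr² (lateral + bases)
dS/dt = (2πh + 4πr)·dr/dt = (2π·23 + 4π·3)·3
= 174π cm²/s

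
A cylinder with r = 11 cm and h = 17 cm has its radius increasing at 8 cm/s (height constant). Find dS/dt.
624π cm²/s

S = 2πrh + 2πr² (lateral + bases)
dS/dt = (2πh + 4πr)·dr/dt = (2π·17 + 4π·11)·8
= 624π cm²/s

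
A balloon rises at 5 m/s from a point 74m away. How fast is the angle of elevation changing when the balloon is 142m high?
0.014431 rad/s

tan(θ) = y/74
sec²(θ) · dθ/dt = (1/74) · dy/dt
dθ/dt = cos²(θ)/74 · 5 = 74/(74² + 142²) · 5
dθ/dt = 0.014431 rad/s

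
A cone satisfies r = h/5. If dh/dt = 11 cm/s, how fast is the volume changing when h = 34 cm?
12716π/25 cm³/s

V = (1/3)π(h/5)²h = πh³/75
dV/dt = πh²/25 · 11
At h = 34: dV/dt = 12716π/25 cm³/s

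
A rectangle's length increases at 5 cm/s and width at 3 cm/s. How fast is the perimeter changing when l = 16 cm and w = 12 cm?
16 cm/s

P = 2(l + w)
dP/dt = 2(dl/dt + dw/dt) = 2(5 + 3) = 16 cm/s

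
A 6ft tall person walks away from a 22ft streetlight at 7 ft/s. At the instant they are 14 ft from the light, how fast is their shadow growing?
21/8 ft/s

By similar triangles: 22/(x+s) = 6/s
Solving: s = 6x/16
ds/dt = 6/16 · dx/dt = 3/8 · 7 = 21/8 ft/s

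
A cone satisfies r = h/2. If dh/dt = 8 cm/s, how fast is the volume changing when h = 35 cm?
2450π cm³/s

V = (1/3)π(h/2)²h = πh³/12
dV/dt = πh²/4 · 8
At h = 35: dV/dt = 2450π cm³/s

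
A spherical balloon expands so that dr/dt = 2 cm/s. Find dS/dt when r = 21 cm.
336π cm²/s

S = 4πr²
dS/dt = dS/dr · dr/dt = 8πr · 2
At r = 21: dS/dt = 336π cm²/s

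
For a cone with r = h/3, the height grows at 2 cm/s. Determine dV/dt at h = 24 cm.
128π cm³/s

V = (1/3)π(h/3)²h = πh³/27
dV/dt = πh²/9 · 2
At h = 24: dV/dt = 128π cm³/s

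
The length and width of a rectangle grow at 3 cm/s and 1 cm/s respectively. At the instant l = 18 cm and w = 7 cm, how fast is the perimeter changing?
8 cm/s

P = 2(l + w)
dP/dt = 2(dl/dt + dw/dt) = 2(3 + 1) = 8 cm/s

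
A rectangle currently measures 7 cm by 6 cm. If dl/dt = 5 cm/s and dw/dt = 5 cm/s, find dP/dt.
20 cm/s

P = 2(l + w)
dP/dt = 2(dl/dt + dw/dt) = 2(5 + 5) = 20 cm/s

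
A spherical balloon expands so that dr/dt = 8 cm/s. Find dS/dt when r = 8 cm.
512π cm²/s

S = 4πr²
dS/dt = dS/dr · dr/dt = 8πr · 8
At r = 8: dS/dt = 512π cm²/s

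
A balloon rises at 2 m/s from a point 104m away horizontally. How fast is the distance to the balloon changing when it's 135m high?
270√29041/29041 ≈ 1.584 m/s

z² = 104² + y²
z = √(104² + 135²) = √29041
dz/dt = y/z · dy/dt = 135/√29041 · 2 = 270√29041/29041 ≈ 1.584 m/s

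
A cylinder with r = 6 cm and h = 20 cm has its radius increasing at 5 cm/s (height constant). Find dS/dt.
320π cm²/s

S = 2πrh + 2πr² (lateral + bases)
dS/dt = (2πh + 4πr)·dr/dt = (2π·20 + 4π·6)·5
= 320π cm²/s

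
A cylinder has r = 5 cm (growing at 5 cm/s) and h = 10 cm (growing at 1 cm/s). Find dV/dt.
525π cm³/s

V = πr²h
dV/dt = 2πrh·dr/dt + πr²·dh/dt
= 2π(5)(10)(5) + π(5)²(1)
= 525π cm³/s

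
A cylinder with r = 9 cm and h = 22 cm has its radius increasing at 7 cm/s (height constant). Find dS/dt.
560π cm²/s

S = 2πrh + 2πr² (lateral + bases)
dS/dt = (2πh + 4πr)·dr/dt = (2π·22 + 4π·9)·7
= 560π cm²/s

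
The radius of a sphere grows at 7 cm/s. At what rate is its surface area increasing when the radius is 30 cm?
1680π cm²/s

S = 4πr²
dS/dt = dS/dr · dr/dt = 8πr · 7
At r = 30: dS/dt = 1680π cm²/s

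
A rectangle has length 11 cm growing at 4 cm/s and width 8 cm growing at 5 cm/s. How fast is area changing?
87 cm²/s

A = lw
dA/dt = w·dl/dt + l·dw/dt = 8·4 + 11·5 = 87 cm²/s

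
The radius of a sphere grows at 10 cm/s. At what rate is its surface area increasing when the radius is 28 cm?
2240π cm²/s

S = 4πr²
dS/dt = dS/dr · dr/dt = 8πr · 10
At r = 28: dS/dt = 2240π cm²/s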